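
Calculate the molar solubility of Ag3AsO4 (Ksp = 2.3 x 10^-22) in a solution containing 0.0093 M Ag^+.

s ≈ 2.9 x 10^-16 M

Ag3AsO4(s) <=> 3 Ag^+(aq) + AsO4^3-(aq)
Ksp = [Ag^+]^3[AsO4^3-]
Let s be the molar solubility in this solution. [Ag^+] = 0.0093 + 3s ≈ 0.0093, [AsO4^3-] = s (since the Ag^+ already present dominates).
Ksp ≈ (0.0093)^3 × s
s = 2.9 × 10^-16 M
Check: 3s = 8.6 x 10^-16 ≪ 0.0093, so the approximation is valid.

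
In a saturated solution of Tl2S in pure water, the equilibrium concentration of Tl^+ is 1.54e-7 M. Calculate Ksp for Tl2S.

Ksp ≈ 1.83 × 10^-21

Tl2S(s) ⇌ 2 Tl^+ + S^2-
Stoichiometry gives [S^2-] = (1/2)[Tl^+] = 7.700 x 10^-8 M.
Ksp = [Tl^+]^2[S^2-]
Ksp = (1.54 × 10^-7)^2 × 7.700 × 10^-8 = 1.83 x 10^-21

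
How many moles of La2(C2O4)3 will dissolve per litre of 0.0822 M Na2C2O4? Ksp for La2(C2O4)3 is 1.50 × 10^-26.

La2(C2O4)3(s) <=> 2 La^3+ + 3 C2O4^2-
Ksp = [La^3+]^2[C2O4^2-]^3
If s mol/L dissolves here, [La^3+] = 2s, [C2O4^2-] = 0.0822 + 3s ≈ 0.0822 (Ksp is small, so little additional dissolves).
Ksp ≈ (2s)^2 × (0.0822)^3
s = 2.60 x 10^-12 M
Check: 3s = 7.8 × 10^-12 ≪ 0.0822, so the approximation is valid.

s = 2.60e-12 M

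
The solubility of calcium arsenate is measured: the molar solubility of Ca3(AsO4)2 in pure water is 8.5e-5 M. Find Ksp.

Ca3(AsO4)2(s) ⇌ 3 Ca^2+(aq) + 2 AsO4^3-(aq)
For each mole of Ca3(AsO4)2 that dissolves: [Ca^2+] = 3s, [AsO4^3-] = 2s.
Ksp = [Ca^2+]^3[AsO4^3-]^2
So Ksp = (3s)^3 × (2s)^2 = 108s^5
With s = 8.5 × 10^-5: Ksp = 4.8 x 10^-19

Ksp = 4.8 x 10^-19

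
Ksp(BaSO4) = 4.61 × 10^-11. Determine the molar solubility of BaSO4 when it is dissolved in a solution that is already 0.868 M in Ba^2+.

BaSO4(s) <=> Ba^2+(aq) + SO4^2-(aq)
Ksp = [Ba^2+][SO4^2-]
If s mol/L dissolves here, [Ba^2+] = 0.868 + s ≈ 0.868, [SO4^2-] = s (common-ion effect: Ba^2+ is already 0.868 M).
Ksp ≈ 0.868 × s
s = 5.31 × 10^-11 M
Check: s = 5.3 × 10^-11 ≪ 0.868, so the approximation is valid.

s = 5.31e-11 M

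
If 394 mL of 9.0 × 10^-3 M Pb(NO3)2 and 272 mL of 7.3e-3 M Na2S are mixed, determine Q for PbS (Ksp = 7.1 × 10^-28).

1.6 × 10^-5

Total volume = 394 + 272 = 666 mL.
[Pb^2+] = 9.0 × 10^-3 × (394/666) = 5.32 × 10^-3 M
[S^2-] = 7.3 × 10^-3 × (272/666) = 2.98 × 10^-3 M
PbS(s) ⇌ Pb^2+ + S^2-, so Q = [Pb^2+][S^2-]
Q = (5.32 x 10^-3)(2.98 × 10^-3) = 1.6 × 10^-5
Q > Ksp, so PbS will precipitate.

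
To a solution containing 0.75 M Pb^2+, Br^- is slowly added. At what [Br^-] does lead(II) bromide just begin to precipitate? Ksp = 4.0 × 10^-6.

PbBr2(s) <=> Pb^2+ + 2 Br^-
Ksp = [Pb^2+][Br^-]^2
Precipitation begins when Q = Ksp. With [Pb^2+] = 0.75 M:
4.0 × 10^-6 = (0.75) × [Br^-]^2
[Br^-] = (4.0 × 10^-6 / 7.5 × 10^-1)^(1/2) = 2.3 × 10^-3 M

[Br^-] ≈ 2.3 × 10^-3 M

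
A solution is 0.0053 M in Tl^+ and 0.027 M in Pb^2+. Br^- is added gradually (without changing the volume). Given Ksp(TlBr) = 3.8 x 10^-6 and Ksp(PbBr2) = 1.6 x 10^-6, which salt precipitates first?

Precipitation of each salt starts when its ion product equals its Ksp.
For TlBr: 3.8 x 10^-6 = 0.0053 × [Br^-]  ⇒  [Br^-] = 7.2 × 10^-4 M.
For PbBr2: 1.6 x 10^-6 = 0.027 × [Br^-]^2  ⇒  [Br^-] = 7.7 × 10^-3 M.
The salt with the lower threshold [Br^-] precipitates first: TlBr.

TlBr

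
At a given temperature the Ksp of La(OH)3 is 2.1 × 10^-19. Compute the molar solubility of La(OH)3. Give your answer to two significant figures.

s ≈ 9.4e-6 M

La(OH)3(s) ⇌ La^3+(aq) + 3 OH^-(aq)
Ksp = [La^3+][OH^-]^3
If s mol/L of La(OH)3 dissolves, [La^3+] = s and [OH^-] = 3s.
Ksp = s(3s)^3 = 27s^4
s^4 = 2.1 × 10^-19 / 27, so s = 9.4 x 10^-6 M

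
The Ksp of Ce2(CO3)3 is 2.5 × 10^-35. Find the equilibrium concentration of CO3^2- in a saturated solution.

Ce2(CO3)3(s) ⇌ 2 Ce^3+ + 3 CO3^2-
Ksp = [Ce^3+]^2[CO3^2-]^3
For each mole of Ce2(CO3)3 that dissolves: [Ce^3+] = 2s, [CO3^2-] = 3s.
Ksp = (2s)^2(3s)^3 = 108s^5
s^5 = 2.5 × 10^-35 / 108, so s = 4.71 × 10^-8 M
[CO3^2-] = 3s = 1.4 x 10^-7 M

1.4 x 10^-7 M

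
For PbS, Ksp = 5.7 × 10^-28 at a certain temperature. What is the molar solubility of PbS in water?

PbS(s) ⇌ Pb^2+ + S^2-
Ksp = [Pb^2+][S^2-]
For each mole of PbS that dissolves: [Pb^2+] = s, [S^2-] = s.
Ksp = s^2
s = (5.7 × 10^-28)^(1/2) = 2.4 × 10^-14 M

s ≈ 2.4 × 10^-14 M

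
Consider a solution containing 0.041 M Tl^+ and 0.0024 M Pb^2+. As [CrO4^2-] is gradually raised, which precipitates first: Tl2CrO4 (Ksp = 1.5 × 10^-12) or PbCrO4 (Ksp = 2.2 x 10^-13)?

PbCrO4

Each salt begins to precipitate when Q = Ksp, i.e. when [CrO4^2-] reaches its threshold.
For Tl2CrO4: 1.5 × 10^-12 = (0.041)^2 × [CrO4^2-]  ⇒  [CrO4^2-] = 8.9 x 10^-10 M.
For PbCrO4: 2.2 x 10^-13 = 0.0024 × [CrO4^2-]  ⇒  [CrO4^2-] = 9.2 × 10^-11 M.
The salt with the lower threshold [CrO4^2-] precipitates first: PbCrO4.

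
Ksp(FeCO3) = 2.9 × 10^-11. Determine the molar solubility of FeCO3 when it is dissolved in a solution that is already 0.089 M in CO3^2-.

s ≈ 3.3e-10 M

FeCO3(s) <=> Fe^2+(aq) + CO3^2-(aq)
Ksp = [Fe^2+][CO3^2-]
Let s = moles of FeCO3 that dissolve per litre. [Fe^2+] = s, [CO3^2-] = 0.089 + s ≈ 0.089 (common-ion effect: CO3^2- is already 0.089 M).
Ksp ≈ s × 0.089
s = 3.3 × 10^-10 M
Check: s = 3.3 x 10^-10 ≪ 0.089, so the approximation is valid.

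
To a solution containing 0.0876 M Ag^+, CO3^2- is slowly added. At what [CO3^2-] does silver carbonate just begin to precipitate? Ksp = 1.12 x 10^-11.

Ag2CO3(s) <=> 2 Ag^+ + CO3^2-
Ksp = [Ag^+]^2[CO3^2-]
Precipitation begins when Q = Ksp. With [Ag^+] = 0.0876 M:
1.12 x 10^-11 = (0.0876)^2 × [CO3^2-]
[CO3^2-] = (1.12 x 10^-11 / 7.674 × 10^-3) = 1.46 x 10^-9 M

1.46 × 10^-9 M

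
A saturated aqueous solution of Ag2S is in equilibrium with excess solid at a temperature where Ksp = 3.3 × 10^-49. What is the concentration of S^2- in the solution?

Ag2S(s) ⇌ 2 Ag^+(aq) + S^2-(aq)
Ksp = [Ag^+]^2[S^2-]
If s mol/L of Ag2S dissolves, [Ag^+] = 2s and [S^2-] = s.
Substituting: Ksp = (2s)^2s = 4s^3
Solving, s = (3.3 × 10^-49/4)^(1/3) = 4.35 × 10^-17 M
[S^2-] = s = 4.4 × 10^-17 M

[S^2-] ≈ 4.4e-17 M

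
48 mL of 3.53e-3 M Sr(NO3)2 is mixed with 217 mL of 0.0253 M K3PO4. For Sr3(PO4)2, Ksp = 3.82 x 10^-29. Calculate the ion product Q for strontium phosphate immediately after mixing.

Total volume = 48 + 217 = 265 mL.
[Sr^2+] = 3.53 × 10^-3 × (48/265) = 6.394 × 10^-4 M
[PO4^3-] = 2.53 × 10^-2 × (217/265) = 2.072 × 10^-2 M
Sr3(PO4)2(s) ⇌ 3 Sr^2+ + 2 PO4^3-, so Q = [Sr^2+]^3[PO4^3-]^2
Q = (6.394 × 10^-4)^3(2.072 x 10^-2)^2 = 1.12 × 10^-13
Q > Ksp, so Sr3(PO4)2 will precipitate.

Q = 1.12e-13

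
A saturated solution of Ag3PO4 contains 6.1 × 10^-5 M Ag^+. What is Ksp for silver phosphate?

Ag3PO4(s) <=> 3 Ag^+ + PO4^3-
Stoichiometry gives [PO4^3-] = (1/3)[Ag^+] = 2.03 x 10^-5 M.
Ksp = [Ag^+]^3[PO4^3-]
Ksp = (6.1 x 10^-5)^3 × 2.03 × 10^-5 = 4.6 x 10^-18

Ksp = 4.6 × 10^-18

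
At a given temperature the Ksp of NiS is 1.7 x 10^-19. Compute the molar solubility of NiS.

s = 4.1 × 10^-10 M

NiS(s) ⇌ Ni^2+ + S^2-
Ksp = [Ni^2+][S^2-]
With molar solubility s: [Ni^2+] = s, [S^2-] = s.
Ksp = s^2
s = (1.7 x 10^-19)^(1/2) = 4.1 × 10^-10 M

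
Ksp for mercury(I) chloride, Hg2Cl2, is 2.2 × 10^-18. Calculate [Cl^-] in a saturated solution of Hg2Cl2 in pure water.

[Cl^-] = 1.6 × 10^-6 M

Hg2Cl2(s) ⇌ Hg2^2+ + 2 Cl^-
Ksp = [Hg2^2+][Cl^-]^2
For each mole of Hg2Cl2 that dissolves: [Hg2^2+] = s, [Cl^-] = 2s.
So Ksp = s × (2s)^2 = 4s^3
Solving, s = (2.2 × 10^-18/4)^(1/3) = 8.19 × 10^-7 M
[Cl^-] = 2s = 1.6 × 10^-6 M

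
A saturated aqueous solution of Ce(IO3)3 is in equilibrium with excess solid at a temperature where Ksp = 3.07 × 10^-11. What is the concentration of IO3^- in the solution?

Ce(IO3)3(s) ⇌ Ce^3+ + 3 IO3^-
Ksp = [Ce^3+][IO3^-]^3
For each mole of Ce(IO3)3 that dissolves: [Ce^3+] = s, [IO3^-] = 3s.
Substituting: Ksp = s(3s)^3 = 27s^4
s = (3.07 × 10^-11 / 27)^(1/4) = 1.033 x 10^-3 M
[IO3^-] = 3s = 3.10 × 10^-3 M

[IO3^-] ≈ 3.10 x 10^-3 M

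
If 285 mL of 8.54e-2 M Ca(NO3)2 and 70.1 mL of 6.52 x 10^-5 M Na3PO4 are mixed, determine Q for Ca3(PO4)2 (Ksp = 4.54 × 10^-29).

Q ≈ 5.33 × 10^-14

Total volume = 285 + 70.1 = 355.1 mL.
[Ca^2+] = 8.54 × 10^-2 × (285/355.1) = 6.854 × 10^-2 M
[PO4^3-] = 6.52 x 10^-5 × (70.1/355.1) = 1.287 × 10^-5 M
Ca3(PO4)2(s) ⇌ 3 Ca^2+ + 2 PO4^3-, so Q = [Ca^2+]^3[PO4^3-]^2
Q = (6.854 x 10^-2)^3(1.287 x 10^-5)^2 = 5.33 × 10^-14
Q > Ksp, so Ca3(PO4)2 will precipitate.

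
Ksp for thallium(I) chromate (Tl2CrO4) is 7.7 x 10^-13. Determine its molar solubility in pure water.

Tl2CrO4(s) <=> 2 Tl^+(aq) + CrO4^2-(aq)
Ksp = [Tl^+]^2[CrO4^2-]
For each mole of Tl2CrO4 that dissolves: [Tl^+] = 2s, [CrO4^2-] = s.
Substituting: Ksp = (2s)^2s = 4s^3
s = (7.7 x 10^-13 / 4)^(1/3) = 5.8 x 10^-5 M

5.8 × 10^-5 M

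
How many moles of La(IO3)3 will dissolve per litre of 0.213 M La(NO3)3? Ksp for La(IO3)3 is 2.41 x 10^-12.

s = 7.48 × 10^-5 M

La(IO3)3(s) ⇌ La^3+(aq) + 3 IO3^-(aq)
Ksp = [La^3+][IO3^-]^3
If s mol/L dissolves here, [La^3+] = 0.213 + s ≈ 0.213, [IO3^-] = 3s (since La^3+ from La(NO3)3 dominates).
Ksp ≈ 0.213 × (3s)^3
s = 7.48 × 10^-5 M
Check: s = 7.5 x 10^-5 ≪ 0.213, so the approximation is valid.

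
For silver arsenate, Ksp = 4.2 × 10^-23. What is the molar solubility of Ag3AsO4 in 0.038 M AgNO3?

Ag3AsO4(s) <=> 3 Ag^+(aq) + AsO4^3-(aq)
Ksp = [Ag^+]^3[AsO4^3-]
If s mol/L dissolves here, [Ag^+] = 0.038 + 3s ≈ 0.038, [AsO4^3-] = s (common-ion effect: Ag^+ is already 0.038 M).
Ksp ≈ (0.038)^3 × s
s = 7.7 x 10^-19 M
Check: 3s = 2.3 × 10^-18 ≪ 0.038, so the approximation is valid.

s = 7.7 x 10^-19 M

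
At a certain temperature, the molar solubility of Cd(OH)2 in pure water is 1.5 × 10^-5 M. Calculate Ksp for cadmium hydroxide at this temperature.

Ksp = 1.4 × 10^-14

Cd(OH)2(s) ⇌ Cd^2+(aq) + 2 OH^-(aq)
If s mol/L of Cd(OH)2 dissolves, [Cd^2+] = s and [OH^-] = 2s.
Ksp = [Cd^2+][OH^-]^2
Substituting: Ksp = s(2s)^2 = 4s^3
With s = 1.5 x 10^-5: Ksp = 1.4 x 10^-14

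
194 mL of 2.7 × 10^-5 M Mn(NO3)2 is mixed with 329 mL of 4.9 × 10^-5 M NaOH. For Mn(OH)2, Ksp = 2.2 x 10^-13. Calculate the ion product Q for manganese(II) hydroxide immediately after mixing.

Total volume = 194 + 329 = 523 mL.
[Mn^2+] = 2.7 x 10^-5 × (194/523) = 1.00 x 10^-5 M
[OH^-] = 4.9 × 10^-5 × (329/523) = 3.08 × 10^-5 M
Mn(OH)2(s) ⇌ Mn^2+(aq) + 2 OH^-(aq), so Q = [Mn^2+][OH^-]^2
Q = (1.00 × 10^-5)(3.08 x 10^-5)^2 = 9.5 x 10^-15
Q < Ksp, so no precipitate of Mn(OH)2 forms.

9.5 × 10^-15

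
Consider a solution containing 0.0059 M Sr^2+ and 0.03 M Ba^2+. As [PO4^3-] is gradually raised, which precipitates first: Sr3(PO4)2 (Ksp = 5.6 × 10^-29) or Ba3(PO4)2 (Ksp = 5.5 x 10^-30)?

Precipitation of each salt starts when its ion product equals its Ksp.
For Sr3(PO4)2: 5.6 × 10^-29 = (0.0059)^3 × [PO4^3-]^2  ⇒  [PO4^3-] = 1.7 × 10^-11 M.
For Ba3(PO4)2: 5.5 x 10^-30 = (0.03)^3 × [PO4^3-]^2  ⇒  [PO4^3-] = 4.5 × 10^-13 M.
The salt with the lower threshold [PO4^3-] precipitates first: Ba3(PO4)2.

Ba3(PO4)2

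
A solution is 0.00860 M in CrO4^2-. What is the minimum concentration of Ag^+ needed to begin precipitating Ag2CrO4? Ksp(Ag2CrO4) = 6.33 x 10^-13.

Ag2CrO4(s) <=> 2 Ag^+ + CrO4^2-
Ksp = [Ag^+]^2[CrO4^2-]
Precipitation begins when Q = Ksp. With [CrO4^2-] = 0.00860 M:
6.33 x 10^-13 = (0.00860) × [Ag^+]^2
[Ag^+] = (6.33 x 10^-13 / 8.60 × 10^-3)^(1/2) = 8.58 × 10^-6 M

8.58 x 10^-6 M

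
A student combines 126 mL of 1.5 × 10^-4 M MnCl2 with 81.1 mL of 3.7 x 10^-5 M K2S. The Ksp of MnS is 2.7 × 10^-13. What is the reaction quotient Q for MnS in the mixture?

Total volume = 126 + 81.1 = 207.1 mL.
[Mn^2+] = 1.5 × 10^-4 × (126/207.1) = 9.13 × 10^-5 M
[S^2-] = 3.7 × 10^-5 × (81.1/207.1) = 1.45 × 10^-5 M
MnS(s) ⇌ Mn^2+(aq) + S^2-(aq), so Q = [Mn^2+][S^2-]
Q = (9.13 × 10^-5)(1.45 x 10^-5) = 1.3 × 10^-9
Q > Ksp, so MnS will precipitate.

Q ≈ 1.3 × 10^-9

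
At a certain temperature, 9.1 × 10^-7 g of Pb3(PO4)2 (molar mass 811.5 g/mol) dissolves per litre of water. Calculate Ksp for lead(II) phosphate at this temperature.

Molar solubility s = (9.1 × 10^-7 g/L) / (811.5 g/mol) = 1.12 × 10^-9 M.
Pb3(PO4)2(s) ⇌ 3 Pb^2+(aq) + 2 PO4^3-(aq)
Let s = molar solubility. Then [Pb^2+] = 3s and [PO4^3-] = 2s.
Ksp = [Pb^2+]^3[PO4^3-]^2
Substituting: Ksp = (3s)^3(2s)^2 = 108s^5
Ksp = 108 × (1.12 x 10^-9)^5 = 1.9 x 10^-43

Ksp = 1.9e-43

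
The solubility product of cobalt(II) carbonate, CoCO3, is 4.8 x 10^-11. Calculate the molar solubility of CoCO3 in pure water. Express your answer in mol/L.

CoCO3(s) <=> Co^2+(aq) + CO3^2-(aq)
Ksp = [Co^2+][CO3^2-]
If s mol/L of CoCO3 dissolves, [Co^2+] = s and [CO3^2-] = s.
Ksp = s × s = s^2
s = √(4.8 x 10^-11) = 6.9 × 10^-6 M

s ≈ 6.9 × 10^-6 M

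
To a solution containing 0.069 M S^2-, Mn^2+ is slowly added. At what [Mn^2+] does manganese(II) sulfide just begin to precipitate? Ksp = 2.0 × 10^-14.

MnS(s) ⇌ Mn^2+(aq) + S^2-(aq)
Ksp = [Mn^2+][S^2-]
Precipitation begins when Q = Ksp. With [S^2-] = 0.069 M:
2.0 × 10^-14 = (0.069) × [Mn^2+]
[Mn^2+] = (2.0 × 10^-14 / 6.9 × 10^-2) = 2.9 × 10^-13 M

[Mn^2+] ≈ 2.9 × 10^-13 M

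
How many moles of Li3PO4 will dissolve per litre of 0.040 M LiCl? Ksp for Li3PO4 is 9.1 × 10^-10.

Li3PO4(s) ⇌ 3 Li^+ + PO4^3-
Ksp = [Li^+]^3[PO4^3-]
Let s = moles of Li3PO4 that dissolve per litre. [Li^+] = 0.040 + 3s ≈ 0.040, [PO4^3-] = s (since Li^+ from LiCl dominates).
Ksp ≈ (0.040)^3 × s
s = 1.4 × 10^-5 M
Check: 3s = 4.3 × 10^-5 ≪ 0.040, so the approximation is valid.

s ≈ 1.4 x 10^-5 M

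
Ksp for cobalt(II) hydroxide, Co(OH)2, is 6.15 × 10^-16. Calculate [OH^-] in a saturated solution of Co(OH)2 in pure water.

1.07 × 10^-5 M

Co(OH)2(s) <=> Co^2+ + 2 OH^-
Ksp = [Co^2+][OH^-]^2
If s mol/L of Co(OH)2 dissolves, [Co^2+] = s and [OH^-] = 2s.
Substituting: Ksp = s(2s)^2 = 4s^3
s^3 = 6.15 × 10^-16 / 4, so s = 5.357 × 10^-6 M
[OH^-] = 2s = 1.07 × 10^-5 M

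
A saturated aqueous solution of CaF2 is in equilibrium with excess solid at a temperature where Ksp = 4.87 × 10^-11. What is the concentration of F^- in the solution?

CaF2(s) <=> Ca^2+ + 2 F^-
Ksp = [Ca^2+][F^-]^2
For each mole of CaF2 that dissolves: [Ca^2+] = s, [F^-] = 2s.
Substituting: Ksp = s(2s)^2 = 4s^3
s^3 = 4.87 × 10^-11 / 4, so s = 2.301 × 10^-4 M
[F^-] = 2s = 4.60 x 10^-4 M

4.60 × 10^-4 M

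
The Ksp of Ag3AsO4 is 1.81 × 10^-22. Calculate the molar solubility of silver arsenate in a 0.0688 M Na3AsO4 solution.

s = 4.60e-8 M

Ag3AsO4(s) ⇌ 3 Ag^+ + AsO4^3-
Ksp = [Ag^+]^3[AsO4^3-]
If s mol/L dissolves here, [Ag^+] = 3s, [AsO4^3-] = 0.0688 + s ≈ 0.0688 (since AsO4^3- from Na3AsO4 dominates).
Ksp ≈ (3s)^3 × 0.0688
s = 4.60 x 10^-8 M
Check: s = 4.6 x 10^-8 ≪ 0.0688, so the approximation is valid.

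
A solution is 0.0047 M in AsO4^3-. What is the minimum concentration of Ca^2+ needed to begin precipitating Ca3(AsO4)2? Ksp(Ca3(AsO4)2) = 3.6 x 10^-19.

Ca3(AsO4)2(s) ⇌ 3 Ca^2+ + 2 AsO4^3-
Ksp = [Ca^2+]^3[AsO4^3-]^2
Precipitation begins when Q = Ksp. With [AsO4^3-] = 0.0047 M:
3.6 x 10^-19 = (0.0047)^2 × [Ca^2+]^3
[Ca^2+] = (3.6 x 10^-19 / 2.21 × 10^-5)^(1/3) = 2.5 × 10^-5 M

2.5e-5 M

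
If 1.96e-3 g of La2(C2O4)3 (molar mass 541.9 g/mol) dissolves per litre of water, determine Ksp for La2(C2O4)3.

Ksp = 6.69e-26

Molar solubility s = (1.96 × 10^-3 g/L) / (541.9 g/mol) = 3.617 × 10^-6 M.
La2(C2O4)3(s) ⇌ 2 La^3+(aq) + 3 C2O4^2-(aq)
With molar solubility s: [La^3+] = 2s, [C2O4^2-] = 3s.
Ksp = [La^3+]^2[C2O4^2-]^3
So Ksp = (2s)^2 × (3s)^3 = 108s^5
With s = 3.617 × 10^-6: Ksp = 6.69 × 10^-26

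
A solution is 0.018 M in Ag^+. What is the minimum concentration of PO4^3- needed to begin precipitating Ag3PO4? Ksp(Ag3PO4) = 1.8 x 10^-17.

Ag3PO4(s) <=> 3 Ag^+(aq) + PO4^3-(aq)
Ksp = [Ag^+]^3[PO4^3-]
Precipitation begins when Q = Ksp. With [Ag^+] = 0.018 M:
1.8 x 10^-17 = (0.018)^3 × [PO4^3-]
[PO4^3-] = (1.8 x 10^-17 / 5.83 × 10^-6) = 3.1 x 10^-12 M

3.1 x 10^-12 M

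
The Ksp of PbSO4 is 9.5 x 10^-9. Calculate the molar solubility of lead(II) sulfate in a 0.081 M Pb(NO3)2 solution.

1.2 × 10^-7 M

PbSO4(s) <=> Pb^2+ + SO4^2-
Ksp = [Pb^2+][SO4^2-]
Let s = moles of PbSO4 that dissolve per litre. [Pb^2+] = 0.081 + s ≈ 0.081, [SO4^2-] = s (Ksp is small, so little additional dissolves).
Ksp ≈ 0.081 × s
s = 1.2 x 10^-7 M
Check: s = 1.2 x 10^-7 ≪ 0.081, so the approximation is valid.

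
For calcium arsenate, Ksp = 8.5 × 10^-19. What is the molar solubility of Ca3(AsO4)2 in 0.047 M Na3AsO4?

s = 2.4 x 10^-6 M

Ca3(AsO4)2(s) ⇌ 3 Ca^2+(aq) + 2 AsO4^3-(aq)
Ksp = [Ca^2+]^3[AsO4^3-]^2
Let s be the molar solubility in this solution. [Ca^2+] = 3s, [AsO4^3-] = 0.047 + 2s ≈ 0.047 (Ksp is small, so little additional dissolves).
Ksp ≈ (3s)^3 × (0.047)^2
s = 2.4 × 10^-6 M
Check: 2s = 4.8 × 10^-6 ≪ 0.047, so the approximation is valid.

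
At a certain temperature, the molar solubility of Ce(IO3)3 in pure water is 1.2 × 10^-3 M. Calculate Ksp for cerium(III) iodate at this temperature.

5.6e-11

Ce(IO3)3(s) ⇌ Ce^3+ + 3 IO3^-
Let s = molar solubility. Then [Ce^3+] = s and [IO3^-] = 3s.
Ksp = [Ce^3+][IO3^-]^3
Ksp = s(3s)^3 = 27s^4
With s = 1.2 × 10^-3: Ksp = 5.6 × 10^-11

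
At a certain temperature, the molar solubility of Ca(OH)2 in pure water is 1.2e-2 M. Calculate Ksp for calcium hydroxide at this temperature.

Ca(OH)2(s) ⇌ Ca^2+ + 2 OH^-
For each mole of Ca(OH)2 that dissolves: [Ca^2+] = s, [OH^-] = 2s.
Ksp = [Ca^2+][OH^-]^2
Substituting: Ksp = s(2s)^2 = 4s^3
Ksp = 4 × (1.2 x 10^-2)^3 = 6.9 x 10^-6

Ksp = 6.9 × 10^-6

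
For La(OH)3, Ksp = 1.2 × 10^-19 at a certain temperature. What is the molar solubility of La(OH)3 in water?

s ≈ 8.2 x 10^-6 M

La(OH)3(s) <=> La^3+ + 3 OH^-
Ksp = [La^3+][OH^-]^3
Let s = molar solubility. Then [La^3+] = s and [OH^-] = 3s.
Substituting: Ksp = s(3s)^3 = 27s^4
Solving, s = (1.2 × 10^-19/27)^(1/4) = 8.2 × 10^-6 M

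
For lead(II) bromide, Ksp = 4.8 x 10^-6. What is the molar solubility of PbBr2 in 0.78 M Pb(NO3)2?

PbBr2(s) <=> Pb^2+(aq) + 2 Br^-(aq)
Ksp = [Pb^2+][Br^-]^2
Let s be the molar solubility in this solution. [Pb^2+] = 0.78 + s ≈ 0.78, [Br^-] = 2s (since Pb^2+ from Pb(NO3)2 dominates).
Ksp ≈ 0.78 × (2s)^2
s = 1.2 × 10^-3 M
Check: s = 1.2 x 10^-3 ≪ 0.78, so the approximation is valid.

1.2e-3 M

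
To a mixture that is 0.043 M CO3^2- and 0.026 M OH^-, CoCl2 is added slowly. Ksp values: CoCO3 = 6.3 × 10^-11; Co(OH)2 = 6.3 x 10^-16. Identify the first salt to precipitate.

Each salt begins to precipitate when Q = Ksp, i.e. when [Co^2+] reaches its threshold.
For CoCO3: 6.3 × 10^-11 = 0.043 × [Co^2+]  ⇒  [Co^2+] = 1.5 × 10^-9 M.
For Co(OH)2: 6.3 x 10^-16 = (0.026)^2 × [Co^2+]  ⇒  [Co^2+] = 9.3 × 10^-13 M.
The salt with the lower threshold [Co^2+] precipitates first: Co(OH)2.

Co(OH)2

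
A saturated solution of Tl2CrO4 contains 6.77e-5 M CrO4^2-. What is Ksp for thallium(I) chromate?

Ksp ≈ 1.24 × 10^-12

Tl2CrO4(s) ⇌ 2 Tl^+(aq) + CrO4^2-(aq)
Stoichiometry gives [Tl^+] = (2/1)[CrO4^2-] = 1.354 × 10^-4 M.
Ksp = [Tl^+]^2[CrO4^2-]
Ksp = (1.354 × 10^-4)^2 × 6.77 x 10^-5 = 1.24 x 10^-12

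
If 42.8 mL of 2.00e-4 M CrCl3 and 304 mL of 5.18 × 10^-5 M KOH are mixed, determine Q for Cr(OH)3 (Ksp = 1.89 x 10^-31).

Q ≈ 2.31e-18

Total volume = 42.8 + 304 = 346.8 mL.
[Cr^3+] = 2.00 × 10^-4 × (42.8/346.8) = 2.468 x 10^-5 M
[OH^-] = 5.18 x 10^-5 × (304/346.8) = 4.541 × 10^-5 M
Cr(OH)3(s) ⇌ Cr^3+ + 3 OH^-, so Q = [Cr^3+][OH^-]^3
Q = (2.468 x 10^-5)(4.541 x 10^-5)^3 = 2.31 x 10^-18
Q > Ksp, so Cr(OH)3 will precipitate.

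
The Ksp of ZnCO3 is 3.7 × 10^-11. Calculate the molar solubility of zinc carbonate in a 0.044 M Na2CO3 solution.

ZnCO3(s) <=> Zn^2+(aq) + CO3^2-(aq)
Ksp = [Zn^2+][CO3^2-]
Let s = moles of ZnCO3 that dissolve per litre. [Zn^2+] = s, [CO3^2-] = 0.044 + s ≈ 0.044 (Ksp is small, so little additional dissolves).
Ksp ≈ s × 0.044
s = 8.4 × 10^-10 M
Check: s = 8.4 × 10^-10 ≪ 0.044, so the approximation is valid.

s ≈ 8.4 × 10^-10 M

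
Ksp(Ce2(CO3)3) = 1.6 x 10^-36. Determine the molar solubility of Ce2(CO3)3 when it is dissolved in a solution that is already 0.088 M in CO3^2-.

Ce2(CO3)3(s) ⇌ 2 Ce^3+(aq) + 3 CO3^2-(aq)
Ksp = [Ce^3+]^2[CO3^2-]^3
Let s be the molar solubility in this solution. [Ce^3+] = 2s, [CO3^2-] = 0.088 + 3s ≈ 0.088 (common-ion effect: CO3^2- is already 0.088 M).
Ksp ≈ (2s)^2 × (0.088)^3
s = 2.4 x 10^-17 M
Check: 3s = 7.3 × 10^-17 ≪ 0.088, so the approximation is valid.

s = 2.4 x 10^-17 M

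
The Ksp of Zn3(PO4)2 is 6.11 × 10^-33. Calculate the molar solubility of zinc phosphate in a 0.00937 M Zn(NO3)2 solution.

Zn3(PO4)2(s) ⇌ 3 Zn^2+ + 2 PO4^3-
Ksp = [Zn^2+]^3[PO4^3-]^2
Let s = moles of Zn3(PO4)2 that dissolve per litre. [Zn^2+] = 0.00937 + 3s ≈ 0.00937, [PO4^3-] = 2s (Ksp is small, so little additional dissolves).
Ksp ≈ (0.00937)^3 × (2s)^2
s = 4.31 × 10^-14 M
Check: 3s = 1.3 × 10^-13 ≪ 0.00937, so the approximation is valid.

s ≈ 4.31 × 10^-14 M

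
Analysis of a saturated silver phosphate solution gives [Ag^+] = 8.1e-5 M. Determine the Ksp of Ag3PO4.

Ksp = 1.4 × 10^-17

Ag3PO4(s) ⇌ 3 Ag^+ + PO4^3-
Stoichiometry gives [PO4^3-] = (1/3)[Ag^+] = 2.70 x 10^-5 M.
Ksp = [Ag^+]^3[PO4^3-]
Ksp = (8.1 x 10^-5)^3 × 2.70 × 10^-5 = 1.4 x 10^-17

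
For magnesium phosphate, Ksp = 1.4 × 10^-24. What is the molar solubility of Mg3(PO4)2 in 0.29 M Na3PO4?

Mg3(PO4)2(s) <=> 3 Mg^2+ + 2 PO4^3-
Ksp = [Mg^2+]^3[PO4^3-]^2
Let s = moles of Mg3(PO4)2 that dissolve per litre. [Mg^2+] = 3s, [PO4^3-] = 0.29 + 2s ≈ 0.29 (common-ion effect: PO4^3- is already 0.29 M).
Ksp ≈ (3s)^3 × (0.29)^2
s = 8.5 × 10^-9 M
Check: 2s = 1.7 x 10^-8 ≪ 0.29, so the approximation is valid.

s = 8.5 x 10^-9 M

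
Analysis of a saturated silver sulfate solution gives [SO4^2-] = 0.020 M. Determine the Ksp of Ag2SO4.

Ag2SO4(s) <=> 2 Ag^+(aq) + SO4^2-(aq)
Stoichiometry gives [Ag^+] = (2/1)[SO4^2-] = 4.00 × 10^-2 M.
Ksp = [Ag^+]^2[SO4^2-]
Ksp = (4.00 x 10^-2)^2 × 2.0 × 10^-2 = 3.2 x 10^-5

Ksp = 3.2e-5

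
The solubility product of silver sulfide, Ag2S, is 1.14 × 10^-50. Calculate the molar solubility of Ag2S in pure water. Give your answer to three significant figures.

Ag2S(s) ⇌ 2 Ag^+ + S^2-
Ksp = [Ag^+]^2[S^2-]
If s mol/L of Ag2S dissolves, [Ag^+] = 2s and [S^2-] = s.
So Ksp = (2s)^2 × s = 4s^3
Solving, s = (1.14 × 10^-50/4)^(1/3) = 1.42 × 10^-17 M

s ≈ 1.42e-17 M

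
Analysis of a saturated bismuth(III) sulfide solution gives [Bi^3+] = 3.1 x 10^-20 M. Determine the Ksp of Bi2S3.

Ksp ≈ 9.7 × 10^-98

Bi2S3(s) ⇌ 2 Bi^3+ + 3 S^2-
Stoichiometry gives [S^2-] = (3/2)[Bi^3+] = 4.65 × 10^-20 M.
Ksp = [Bi^3+]^2[S^2-]^3
Ksp = (3.1 × 10^-20)^2 × (4.65 × 10^-20)^3 = 9.7 × 10^-98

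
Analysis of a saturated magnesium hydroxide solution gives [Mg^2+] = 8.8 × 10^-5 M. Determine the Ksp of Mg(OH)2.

Mg(OH)2(s) <=> Mg^2+ + 2 OH^-
Stoichiometry gives [OH^-] = (2/1)[Mg^2+] = 1.76 × 10^-4 M.
Ksp = [Mg^2+][OH^-]^2
Ksp = 8.8 × 10^-5 × (1.76 x 10^-4)^2 = 2.7 × 10^-12

Ksp ≈ 2.7 x 10^-12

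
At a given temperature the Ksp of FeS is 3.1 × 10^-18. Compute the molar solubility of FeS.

s = 1.8e-9 M

FeS(s) <=> Fe^2+ + S^2-
Ksp = [Fe^2+][S^2-]
For each mole of FeS that dissolves: [Fe^2+] = s, [S^2-] = s.
Ksp = s × s = s^2
s = √(3.1 × 10^-18) = 1.8 x 10^-9 M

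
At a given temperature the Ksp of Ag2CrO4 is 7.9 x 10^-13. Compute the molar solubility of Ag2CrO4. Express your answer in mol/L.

Ag2CrO4(s) <=> 2 Ag^+(aq) + CrO4^2-(aq)
Ksp = [Ag^+]^2[CrO4^2-]
Let s = molar solubility. Then [Ag^+] = 2s and [CrO4^2-] = s.
Substituting: Ksp = (2s)^2s = 4s^3
s^3 = 7.9 x 10^-13 / 4, so s = 5.8 × 10^-5 M

5.8e-5 M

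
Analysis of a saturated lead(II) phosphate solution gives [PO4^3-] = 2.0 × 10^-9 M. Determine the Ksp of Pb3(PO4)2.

Pb3(PO4)2(s) ⇌ 3 Pb^2+(aq) + 2 PO4^3-(aq)
Stoichiometry gives [Pb^2+] = (3/2)[PO4^3-] = 3.00 × 10^-9 M.
Ksp = [Pb^2+]^3[PO4^3-]^2
Ksp = (3.00 x 10^-9)^3 × (2.0 × 10^-9)^2 = 1.1 x 10^-43

Ksp ≈ 1.1e-43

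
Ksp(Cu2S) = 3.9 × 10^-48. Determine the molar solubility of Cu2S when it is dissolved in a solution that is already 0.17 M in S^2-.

2.4 × 10^-24 M

Cu2S(s) ⇌ 2 Cu^+ + S^2-
Ksp = [Cu^+]^2[S^2-]
Let s = moles of Cu2S that dissolve per litre. [Cu^+] = 2s, [S^2-] = 0.17 + s ≈ 0.17 (common-ion effect: S^2- is already 0.17 M).
Ksp ≈ (2s)^2 × 0.17
s = 2.4 × 10^-24 M
Check: s = 2.4 × 10^-24 ≪ 0.17, so the approximation is valid.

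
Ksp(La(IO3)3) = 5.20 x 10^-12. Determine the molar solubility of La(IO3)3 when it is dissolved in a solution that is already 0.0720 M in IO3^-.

s ≈ 1.39 × 10^-8 M

La(IO3)3(s) ⇌ La^3+ + 3 IO3^-
Ksp = [La^3+][IO3^-]^3
Let s = moles of La(IO3)3 that dissolve per litre. [La^3+] = s, [IO3^-] = 0.0720 + 3s ≈ 0.0720 (since the IO3^- already present dominates).
Ksp ≈ s × (0.0720)^3
s = 1.39 × 10^-8 M
Check: 3s = 4.2 x 10^-8 ≪ 0.0720, so the approximation is valid.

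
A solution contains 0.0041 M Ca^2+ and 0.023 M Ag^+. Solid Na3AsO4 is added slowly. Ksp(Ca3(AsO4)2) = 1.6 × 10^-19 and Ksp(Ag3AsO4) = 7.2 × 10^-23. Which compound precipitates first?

Each salt begins to precipitate when Q = Ksp, i.e. when [AsO4^3-] reaches its threshold.
For Ca3(AsO4)2: 1.6 × 10^-19 = (0.0041)^3 × [AsO4^3-]^2  ⇒  [AsO4^3-] = 1.5 x 10^-6 M.
For Ag3AsO4: 7.2 × 10^-23 = (0.023)^3 × [AsO4^3-]  ⇒  [AsO4^3-] = 5.9 × 10^-18 M.
The salt with the lower threshold [AsO4^3-] precipitates first: Ag3AsO4.

Ag3AsO4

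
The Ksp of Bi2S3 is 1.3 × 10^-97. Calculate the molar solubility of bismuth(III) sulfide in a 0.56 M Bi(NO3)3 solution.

s ≈ 2.5e-33 M

Bi2S3(s) <=> 2 Bi^3+ + 3 S^2-
Ksp = [Bi^3+]^2[S^2-]^3
If s mol/L dissolves here, [Bi^3+] = 0.56 + 2s ≈ 0.56, [S^2-] = 3s (since Bi^3+ from Bi(NO3)3 dominates).
Ksp ≈ (0.56)^2 × (3s)^3
s = 2.5 × 10^-33 M
Check: 2s = 5.0 x 10^-33 ≪ 0.56, so the approximation is valid.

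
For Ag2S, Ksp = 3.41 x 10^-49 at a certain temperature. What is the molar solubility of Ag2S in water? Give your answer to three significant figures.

Ag2S(s) ⇌ 2 Ag^+ + S^2-
Ksp = [Ag^+]^2[S^2-]
With molar solubility s: [Ag^+] = 2s, [S^2-] = s.
Ksp = (2s)^2s = 4s^3
s = (3.41 x 10^-49 / 4)^(1/3) = 4.40 × 10^-17 M

s ≈ 4.40 × 10^-17 M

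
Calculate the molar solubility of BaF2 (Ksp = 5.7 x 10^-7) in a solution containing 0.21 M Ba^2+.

s = 8.2e-4 M

BaF2(s) ⇌ Ba^2+(aq) + 2 F^-(aq)
Ksp = [Ba^2+][F^-]^2
Let s be the molar solubility in this solution. [Ba^2+] = 0.21 + s ≈ 0.21, [F^-] = 2s (Ksp is small, so little additional dissolves).
Ksp ≈ 0.21 × (2s)^2
s = 8.2 × 10^-4 M
Check: s = 8.2 x 10^-4 ≪ 0.21, so the approximation is valid.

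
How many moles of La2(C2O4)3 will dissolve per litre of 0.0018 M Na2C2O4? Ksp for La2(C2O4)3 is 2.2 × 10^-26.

9.7e-10 M

La2(C2O4)3(s) <=> 2 La^3+(aq) + 3 C2O4^2-(aq)
Ksp = [La^3+]^2[C2O4^2-]^3
If s mol/L dissolves here, [La^3+] = 2s, [C2O4^2-] = 0.0018 + 3s ≈ 0.0018 (common-ion effect: C2O4^2- is already 0.0018 M).
Ksp ≈ (2s)^2 × (0.0018)^3
s = 9.7 × 10^-10 M
Check: 3s = 2.9 × 10^-9 ≪ 0.0018, so the approximation is valid.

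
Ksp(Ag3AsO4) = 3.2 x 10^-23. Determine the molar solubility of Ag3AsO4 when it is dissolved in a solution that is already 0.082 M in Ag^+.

Ag3AsO4(s) <=> 3 Ag^+ + AsO4^3-
Ksp = [Ag^+]^3[AsO4^3-]
If s mol/L dissolves here, [Ag^+] = 0.082 + 3s ≈ 0.082, [AsO4^3-] = s (common-ion effect: Ag^+ is already 0.082 M).
Ksp ≈ (0.082)^3 × s
s = 5.8 × 10^-20 M
Check: 3s = 1.7 × 10^-19 ≪ 0.082, so the approximation is valid.

s ≈ 5.8 × 10^-20 M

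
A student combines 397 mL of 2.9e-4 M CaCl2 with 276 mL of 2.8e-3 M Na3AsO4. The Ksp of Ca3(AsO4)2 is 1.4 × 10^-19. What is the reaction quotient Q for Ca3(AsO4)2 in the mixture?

Total volume = 397 + 276 = 673 mL.
[Ca^2+] = 2.9 x 10^-4 × (397/673) = 1.71 × 10^-4 M
[AsO4^3-] = 2.8 × 10^-3 × (276/673) = 1.15 x 10^-3 M
Ca3(AsO4)2(s) <=> 3 Ca^2+ + 2 AsO4^3-, so Q = [Ca^2+]^3[AsO4^3-]^2
Q = (1.71 × 10^-4)^3(1.15 × 10^-3)^2 = 6.6 × 10^-18
Q > Ksp, so Ca3(AsO4)2 will precipitate.

6.6 × 10^-18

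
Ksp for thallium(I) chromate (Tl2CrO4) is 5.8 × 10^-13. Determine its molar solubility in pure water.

Tl2CrO4(s) ⇌ 2 Tl^+(aq) + CrO4^2-(aq)
Ksp = [Tl^+]^2[CrO4^2-]
Let s = molar solubility. Then [Tl^+] = 2s and [CrO4^2-] = s.
So Ksp = (2s)^2 × s = 4s^3
s = (5.8 × 10^-13 / 4)^(1/3) = 5.3 x 10^-5 M

s = 5.3 x 10^-5 M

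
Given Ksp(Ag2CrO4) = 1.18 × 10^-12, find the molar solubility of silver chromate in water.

s = 6.66e-5 M

Ag2CrO4(s) <=> 2 Ag^+ + CrO4^2-
Ksp = [Ag^+]^2[CrO4^2-]
Let s = molar solubility. Then [Ag^+] = 2s and [CrO4^2-] = s.
Substituting: Ksp = (2s)^2s = 4s^3
s = (1.18 × 10^-12 / 4)^(1/3) = 6.66 x 10^-5 M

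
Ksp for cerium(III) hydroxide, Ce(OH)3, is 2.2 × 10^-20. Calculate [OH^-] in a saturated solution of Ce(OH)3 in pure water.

Ce(OH)3(s) ⇌ Ce^3+ + 3 OH^-
Ksp = [Ce^3+][OH^-]^3
Let s = molar solubility. Then [Ce^3+] = s and [OH^-] = 3s.
So Ksp = s × (3s)^3 = 27s^4
s^4 = 2.2 × 10^-20 / 27, so s = 5.34 x 10^-6 M
[OH^-] = 3s = 1.6 × 10^-5 M

1.6e-5 M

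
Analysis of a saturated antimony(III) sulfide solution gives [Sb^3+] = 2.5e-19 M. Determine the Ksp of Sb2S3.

Sb2S3(s) <=> 2 Sb^3+(aq) + 3 S^2-(aq)
Stoichiometry gives [S^2-] = (3/2)[Sb^3+] = 3.75 × 10^-19 M.
Ksp = [Sb^3+]^2[S^2-]^3
Ksp = (2.5 x 10^-19)^2 × (3.75 x 10^-19)^3 = 3.3 × 10^-93

3.3 × 10^-93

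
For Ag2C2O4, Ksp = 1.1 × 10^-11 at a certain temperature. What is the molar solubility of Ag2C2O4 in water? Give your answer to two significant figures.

Ag2C2O4(s) <=> 2 Ag^+(aq) + C2O4^2-(aq)
Ksp = [Ag^+]^2[C2O4^2-]
For each mole of Ag2C2O4 that dissolves: [Ag^+] = 2s, [C2O4^2-] = s.
Substituting: Ksp = (2s)^2s = 4s^3
s = (1.1 × 10^-11 / 4)^(1/3) = 1.4 x 10^-4 M

s ≈ 1.4 × 10^-4 M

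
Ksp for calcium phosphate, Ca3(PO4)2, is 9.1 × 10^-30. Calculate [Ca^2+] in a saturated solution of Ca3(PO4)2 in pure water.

[Ca^2+] = 1.8e-6 M

Ca3(PO4)2(s) ⇌ 3 Ca^2+ + 2 PO4^3-
Ksp = [Ca^2+]^3[PO4^3-]^2
For each mole of Ca3(PO4)2 that dissolves: [Ca^2+] = 3s, [PO4^3-] = 2s.
Ksp = (3s)^3(2s)^2 = 108s^5
s = (9.1 × 10^-30 / 108)^(1/5) = 6.10 × 10^-7 M
[Ca^2+] = 3s = 1.8 × 10^-6 M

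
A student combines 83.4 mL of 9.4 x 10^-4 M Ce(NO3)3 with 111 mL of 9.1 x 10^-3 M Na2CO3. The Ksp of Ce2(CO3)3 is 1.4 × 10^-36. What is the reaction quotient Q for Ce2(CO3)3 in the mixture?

Total volume = 83.4 + 111 = 194.4 mL.
[Ce^3+] = 9.4 x 10^-4 × (83.4/194.4) = 4.03 × 10^-4 M
[CO3^2-] = 9.1 × 10^-3 × (111/194.4) = 5.20 × 10^-3 M
Ce2(CO3)3(s) ⇌ 2 Ce^3+ + 3 CO3^2-, so Q = [Ce^3+]^2[CO3^2-]^3
Q = (4.03 x 10^-4)^2(5.20 × 10^-3)^3 = 2.3 x 10^-14
Q > Ksp, so Ce2(CO3)3 will precipitate.

2.3 × 10^-14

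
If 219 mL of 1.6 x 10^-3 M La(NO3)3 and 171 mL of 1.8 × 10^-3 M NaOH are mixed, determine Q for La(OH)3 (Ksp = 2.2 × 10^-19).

Total volume = 219 + 171 = 390 mL.
[La^3+] = 1.6 × 10^-3 × (219/390) = 8.98 x 10^-4 M
[OH^-] = 1.8 x 10^-3 × (171/390) = 7.89 × 10^-4 M
La(OH)3(s) <=> La^3+(aq) + 3 OH^-(aq), so Q = [La^3+][OH^-]^3
Q = (8.98 x 10^-4)(7.89 × 10^-4)^3 = 4.4 × 10^-13
Q > Ksp, so La(OH)3 will precipitate.

Q = 4.4 × 10^-13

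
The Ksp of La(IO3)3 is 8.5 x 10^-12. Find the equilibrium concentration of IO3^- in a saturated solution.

La(IO3)3(s) ⇌ La^3+(aq) + 3 IO3^-(aq)
Ksp = [La^3+][IO3^-]^3
If s mol/L of La(IO3)3 dissolves, [La^3+] = s and [IO3^-] = 3s.
Ksp = s(3s)^3 = 27s^4
s^4 = 8.5 x 10^-12 / 27, so s = 7.49 × 10^-4 M
[IO3^-] = 3s = 2.2 x 10^-3 M

2.2 × 10^-3 M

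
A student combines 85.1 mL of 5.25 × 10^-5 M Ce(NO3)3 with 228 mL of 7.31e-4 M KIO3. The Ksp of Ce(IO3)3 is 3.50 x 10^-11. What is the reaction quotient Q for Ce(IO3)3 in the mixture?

Q = 2.15 × 10^-15

Total volume = 85.1 + 228 = 313.1 mL.
[Ce^3+] = 5.25 x 10^-5 × (85.1/313.1) = 1.427 × 10^-5 M
[IO3^-] = 7.31 × 10^-4 × (228/313.1) = 5.323 × 10^-4 M
Ce(IO3)3(s) ⇌ Ce^3+ + 3 IO3^-, so Q = [Ce^3+][IO3^-]^3
Q = (1.427 x 10^-5)(5.323 × 10^-4)^3 = 2.15 × 10^-15
Q < Ksp, so no precipitate of Ce(IO3)3 forms.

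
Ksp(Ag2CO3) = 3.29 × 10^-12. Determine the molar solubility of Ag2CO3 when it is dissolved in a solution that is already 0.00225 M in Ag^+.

Ag2CO3(s) ⇌ 2 Ag^+ + CO3^2-
Ksp = [Ag^+]^2[CO3^2-]
If s mol/L dissolves here, [Ag^+] = 0.00225 + 2s ≈ 0.00225, [CO3^2-] = s (Ksp is small, so little additional dissolves).
Ksp ≈ (0.00225)^2 × s
s = 6.50 × 10^-7 M
Check: 2s = 1.3 × 10^-6 ≪ 0.00225, so the approximation is valid.

s ≈ 6.50 × 10^-7 M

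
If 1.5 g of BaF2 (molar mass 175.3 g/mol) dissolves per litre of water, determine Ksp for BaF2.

Molar solubility s = (1.5 g/L) / (175.3 g/mol) = 8.56 × 10^-3 M.
BaF2(s) <=> Ba^2+ + 2 F^-
With molar solubility s: [Ba^2+] = s, [F^-] = 2s.
Ksp = [Ba^2+][F^-]^2
So Ksp = s × (2s)^2 = 4s^3
With s = 8.56 × 10^-3: Ksp = 2.5 x 10^-6

Ksp ≈ 2.5 × 10^-6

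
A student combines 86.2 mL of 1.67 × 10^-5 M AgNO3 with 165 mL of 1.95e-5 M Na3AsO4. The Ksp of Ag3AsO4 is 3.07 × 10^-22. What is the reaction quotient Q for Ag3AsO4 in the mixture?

Total volume = 86.2 + 165 = 251.2 mL.
[Ag^+] = 1.67 × 10^-5 × (86.2/251.2) = 5.731 x 10^-6 M
[AsO4^3-] = 1.95 × 10^-5 × (165/251.2) = 1.281 × 10^-5 M
Ag3AsO4(s) <=> 3 Ag^+(aq) + AsO4^3-(aq), so Q = [Ag^+]^3[AsO4^3-]
Q = (5.731 × 10^-6)^3(1.281 x 10^-5) = 2.41 × 10^-21
Q > Ksp, so Ag3AsO4 will precipitate.

2.41 x 10^-21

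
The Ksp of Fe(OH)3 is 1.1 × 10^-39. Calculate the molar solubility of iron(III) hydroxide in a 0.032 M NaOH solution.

s ≈ 3.4 x 10^-35 M

Fe(OH)3(s) <=> Fe^3+(aq) + 3 OH^-(aq)
Ksp = [Fe^3+][OH^-]^3
Let s be the molar solubility in this solution. [Fe^3+] = s, [OH^-] = 0.032 + 3s ≈ 0.032 (since OH^- from NaOH dominates).
Ksp ≈ s × (0.032)^3
s = 3.4 × 10^-35 M
Check: 3s = 1.0 x 10^-34 ≪ 0.032, so the approximation is valid.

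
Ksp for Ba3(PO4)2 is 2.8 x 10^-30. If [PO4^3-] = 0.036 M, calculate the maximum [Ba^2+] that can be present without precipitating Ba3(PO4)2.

[Ba^2+] ≈ 1.3 × 10^-9 M

Ba3(PO4)2(s) <=> 3 Ba^2+(aq) + 2 PO4^3-(aq)
Ksp = [Ba^2+]^3[PO4^3-]^2
Precipitation begins when Q = Ksp. With [PO4^3-] = 0.036 M:
2.8 x 10^-30 = (0.036)^2 × [Ba^2+]^3
[Ba^2+] = (2.8 x 10^-30 / 1.30 x 10^-3)^(1/3) = 1.3 × 10^-9 M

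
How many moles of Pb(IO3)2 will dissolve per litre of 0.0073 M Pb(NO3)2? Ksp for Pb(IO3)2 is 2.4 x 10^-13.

s ≈ 2.9e-6 M

Pb(IO3)2(s) ⇌ Pb^2+ + 2 IO3^-
Ksp = [Pb^2+][IO3^-]^2
If s mol/L dissolves here, [Pb^2+] = 0.0073 + s ≈ 0.0073, [IO3^-] = 2s (since Pb^2+ from Pb(NO3)2 dominates).
Ksp ≈ 0.0073 × (2s)^2
s = 2.9 x 10^-6 M
Check: s = 2.9 x 10^-6 ≪ 0.0073, so the approximation is valid.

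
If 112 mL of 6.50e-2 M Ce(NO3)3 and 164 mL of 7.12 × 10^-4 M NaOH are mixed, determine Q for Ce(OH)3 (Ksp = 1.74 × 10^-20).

Total volume = 112 + 164 = 276 mL.
[Ce^3+] = 6.50 × 10^-2 × (112/276) = 2.638 × 10^-2 M
[OH^-] = 7.12 × 10^-4 × (164/276) = 4.231 × 10^-4 M
Ce(OH)3(s) ⇌ Ce^3+ + 3 OH^-, so Q = [Ce^3+][OH^-]^3
Q = (2.638 x 10^-2)(4.231 × 10^-4)^3 = 2.00 x 10^-12
Q > Ksp, so Ce(OH)3 will precipitate.

2.00 x 10^-12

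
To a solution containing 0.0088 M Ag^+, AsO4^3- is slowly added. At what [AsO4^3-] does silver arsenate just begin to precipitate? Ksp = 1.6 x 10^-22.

[AsO4^3-] ≈ 2.3e-16 M

Ag3AsO4(s) ⇌ 3 Ag^+(aq) + AsO4^3-(aq)
Ksp = [Ag^+]^3[AsO4^3-]
Precipitation begins when Q = Ksp. With [Ag^+] = 0.0088 M:
1.6 x 10^-22 = (0.0088)^3 × [AsO4^3-]
[AsO4^3-] = (1.6 x 10^-22 / 6.81 x 10^-7) = 2.3 x 10^-16 M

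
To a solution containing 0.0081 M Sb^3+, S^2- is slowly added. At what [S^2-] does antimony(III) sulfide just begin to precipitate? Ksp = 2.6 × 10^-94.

Sb2S3(s) <=> 2 Sb^3+ + 3 S^2-
Ksp = [Sb^3+]^2[S^2-]^3
Precipitation begins when Q = Ksp. With [Sb^3+] = 0.0081 M:
2.6 × 10^-94 = (0.0081)^2 × [S^2-]^3
[S^2-] = (2.6 × 10^-94 / 6.56 x 10^-5)^(1/3) = 1.6 × 10^-30 M

[S^2-] ≈ 1.6 × 10^-30 M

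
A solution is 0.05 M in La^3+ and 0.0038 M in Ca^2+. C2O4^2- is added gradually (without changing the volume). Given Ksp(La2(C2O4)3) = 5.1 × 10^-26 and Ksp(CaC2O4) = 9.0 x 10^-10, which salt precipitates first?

Precipitation of each salt starts when its ion product equals its Ksp.
For La2(C2O4)3: 5.1 × 10^-26 = (0.05)^2 × [C2O4^2-]^3  ⇒  [C2O4^2-] = 2.7 × 10^-8 M.
For CaC2O4: 9.0 x 10^-10 = 0.0038 × [C2O4^2-]  ⇒  [C2O4^2-] = 2.4 x 10^-7 M.
The salt with the lower threshold [C2O4^2-] precipitates first: La2(C2O4)3.

La2(C2O4)3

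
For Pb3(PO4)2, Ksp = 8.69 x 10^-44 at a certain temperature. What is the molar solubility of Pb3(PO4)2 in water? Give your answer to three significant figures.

s ≈ 9.57 × 10^-10 M

Pb3(PO4)2(s) <=> 3 Pb^2+(aq) + 2 PO4^3-(aq)
Ksp = [Pb^2+]^3[PO4^3-]^2
If s mol/L of Pb3(PO4)2 dissolves, [Pb^2+] = 3s and [PO4^3-] = 2s.
So Ksp = (3s)^3 × (2s)^2 = 108s^5
s^5 = 8.69 x 10^-44 / 108, so s = 9.57 × 10^-10 M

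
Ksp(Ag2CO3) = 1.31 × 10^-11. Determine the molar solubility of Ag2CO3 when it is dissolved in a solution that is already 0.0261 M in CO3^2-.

s = 1.12 x 10^-5 M

Ag2CO3(s) ⇌ 2 Ag^+(aq) + CO3^2-(aq)
Ksp = [Ag^+]^2[CO3^2-]
If s mol/L dissolves here, [Ag^+] = 2s, [CO3^2-] = 0.0261 + s ≈ 0.0261 (common-ion effect: CO3^2- is already 0.0261 M).
Ksp ≈ (2s)^2 × 0.0261
s = 1.12 × 10^-5 M
Check: s = 1.1 x 10^-5 ≪ 0.0261, so the approximation is valid.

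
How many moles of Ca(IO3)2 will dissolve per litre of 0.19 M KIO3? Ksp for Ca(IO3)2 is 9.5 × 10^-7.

Ca(IO3)2(s) <=> Ca^2+ + 2 IO3^-
Ksp = [Ca^2+][IO3^-]^2
Let s be the molar solubility in this solution. [Ca^2+] = s, [IO3^-] = 0.19 + 2s ≈ 0.19 (Ksp is small, so little additional dissolves).
Ksp ≈ s × (0.19)^2
s = 2.6 × 10^-5 M
Check: 2s = 5.3 × 10^-5 ≪ 0.19, so the approximation is valid.

s ≈ 2.6 × 10^-5 M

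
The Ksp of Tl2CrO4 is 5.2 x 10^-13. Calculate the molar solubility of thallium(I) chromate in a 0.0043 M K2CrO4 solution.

Tl2CrO4(s) <=> 2 Tl^+ + CrO4^2-
Ksp = [Tl^+]^2[CrO4^2-]
If s mol/L dissolves here, [Tl^+] = 2s, [CrO4^2-] = 0.0043 + s ≈ 0.0043 (Ksp is small, so little additional dissolves).
Ksp ≈ (2s)^2 × 0.0043
s = 5.5 × 10^-6 M
Check: s = 5.5 × 10^-6 ≪ 0.0043, so the approximation is valid.

s = 5.5 × 10^-6 M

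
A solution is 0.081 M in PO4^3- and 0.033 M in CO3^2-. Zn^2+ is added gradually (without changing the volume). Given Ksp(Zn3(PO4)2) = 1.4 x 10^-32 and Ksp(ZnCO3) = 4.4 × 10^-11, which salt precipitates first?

Zn3(PO4)2

Each salt begins to precipitate when Q = Ksp, i.e. when [Zn^2+] reaches its threshold.
For Zn3(PO4)2: 1.4 x 10^-32 = (0.081)^2 × [Zn^2+]^3  ⇒  [Zn^2+] = 1.3 × 10^-10 M.
For ZnCO3: 4.4 × 10^-11 = 0.033 × [Zn^2+]  ⇒  [Zn^2+] = 1.3 x 10^-9 M.
The salt with the lower threshold [Zn^2+] precipitates first: Zn3(PO4)2.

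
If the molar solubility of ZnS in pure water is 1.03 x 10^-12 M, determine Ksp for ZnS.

Ksp = 1.06e-24

ZnS(s) ⇌ Zn^2+(aq) + S^2-(aq)
Let s = molar solubility. Then [Zn^2+] = s and [S^2-] = s.
Ksp = [Zn^2+][S^2-]
Ksp = (s)(s) = s^2
With s = 1.03 × 10^-12: Ksp = 1.06 x 10^-24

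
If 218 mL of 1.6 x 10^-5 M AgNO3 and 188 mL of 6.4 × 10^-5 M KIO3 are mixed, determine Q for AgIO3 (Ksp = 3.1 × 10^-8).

Q = 2.5e-10

Total volume = 218 + 188 = 406 mL.
[Ag^+] = 1.6 × 10^-5 × (218/406) = 8.59 × 10^-6 M
[IO3^-] = 6.4 × 10^-5 × (188/406) = 2.96 x 10^-5 M
AgIO3(s) ⇌ Ag^+(aq) + IO3^-(aq), so Q = [Ag^+][IO3^-]
Q = (8.59 × 10^-6)(2.96 x 10^-5) = 2.5 × 10^-10
Q < Ksp, so no precipitate of AgIO3 forms.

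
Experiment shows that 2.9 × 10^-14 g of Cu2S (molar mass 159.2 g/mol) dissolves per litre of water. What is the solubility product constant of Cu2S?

Ksp = 2.4e-47

Molar solubility s = (2.9 × 10^-14 g/L) / (159.2 g/mol) = 1.82 × 10^-16 M.
Cu2S(s) ⇌ 2 Cu^+(aq) + S^2-(aq)
Let s = molar solubility. Then [Cu^+] = 2s and [S^2-] = s.
Ksp = [Cu^+]^2[S^2-]
Ksp = (2s)^2s = 4s^3
Ksp = 4 × (1.82 × 10^-16)^3 = 2.4 × 10^-47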